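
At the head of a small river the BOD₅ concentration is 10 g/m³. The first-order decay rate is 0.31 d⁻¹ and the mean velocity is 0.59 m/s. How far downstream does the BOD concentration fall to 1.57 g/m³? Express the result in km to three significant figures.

From C = C₀·e^(−kt), t = ln(C₀/C)/k = ln(10/1.57)/0.31 = 1.852/0.31 = 5.973 d.
Distance = v·t = 0.59 m/s × 5.16e+05 s = 3.045e+05 m = 304.5 km.

304 km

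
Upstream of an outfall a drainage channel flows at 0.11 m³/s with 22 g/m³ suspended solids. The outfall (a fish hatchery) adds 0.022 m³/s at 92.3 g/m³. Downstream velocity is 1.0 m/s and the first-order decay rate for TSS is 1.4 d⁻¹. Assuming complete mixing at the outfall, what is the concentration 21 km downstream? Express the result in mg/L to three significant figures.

After complete mixing, C₀ = (0.022·92.3 + 0.11·22) / 0.132 = 33.72 mg/L.
Travel time t = 2.1e+04 m / 1.0 m/s = 2.1e+04 s = 0.2431 d.
C = 33.72·exp(−1.4·0.2431) = 33.72·0.7116 = 23.99 mg/L.

24.0 mg/L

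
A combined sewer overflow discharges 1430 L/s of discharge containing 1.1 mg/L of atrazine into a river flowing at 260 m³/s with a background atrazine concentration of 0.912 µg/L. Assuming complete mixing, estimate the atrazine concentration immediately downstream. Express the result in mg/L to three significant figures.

1430 L/s = 1.43 m³/s.
0.912 µg/L = 0.000912 mg/L.
Flow-weighted mixing gives C = (1.43·1.1 + 260·0.000912) / (1.43 + 260) = 1.81/261.4 = 0.006924 mg/L.

0.00692 mg/L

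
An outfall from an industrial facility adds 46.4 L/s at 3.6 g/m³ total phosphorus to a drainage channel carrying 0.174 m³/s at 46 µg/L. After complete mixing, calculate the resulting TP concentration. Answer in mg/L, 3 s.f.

46.4 L/s = 0.0464 m³/s.
46 µg/L = 0.046 mg/L.
Conservation of mass across the mixing zone: C = (0.0464·3.6 + 0.174·0.046) / (0.0464 + 0.174) = 0.175/0.2204 = 0.7942 mg/L.

0.794 mg/L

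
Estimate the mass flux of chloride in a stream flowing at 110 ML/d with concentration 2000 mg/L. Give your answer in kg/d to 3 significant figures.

220000 kg/d

110 ML/d = 1.273 m³/s.
Mass flux = Q·C = 1.273 m³/s × 2000 g/m³ = 2546 g/s.
= 2546 g/s × 86.4 = 2.2e+05 kg/d.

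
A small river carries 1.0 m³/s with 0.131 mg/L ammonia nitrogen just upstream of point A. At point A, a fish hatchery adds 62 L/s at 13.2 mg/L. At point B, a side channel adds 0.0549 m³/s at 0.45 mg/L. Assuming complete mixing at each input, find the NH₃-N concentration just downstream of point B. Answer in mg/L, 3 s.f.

0.872 mg/L

62 L/s = 0.062 m³/s.
After input A: C = (1·0.131 + 0.062·13.2) / 1.062 = 0.894 mg/L.
After input B: C = (1.062·0.894 + 0.0549·0.45) / 1.117 = 0.8722 mg/L.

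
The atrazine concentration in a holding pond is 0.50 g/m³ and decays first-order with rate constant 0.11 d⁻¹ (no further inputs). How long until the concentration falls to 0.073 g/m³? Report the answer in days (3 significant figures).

t = ln(C₀/C)/k = ln(0.50/0.073)/0.11 = 1.924/0.11 = 17.49 d.

17.5 d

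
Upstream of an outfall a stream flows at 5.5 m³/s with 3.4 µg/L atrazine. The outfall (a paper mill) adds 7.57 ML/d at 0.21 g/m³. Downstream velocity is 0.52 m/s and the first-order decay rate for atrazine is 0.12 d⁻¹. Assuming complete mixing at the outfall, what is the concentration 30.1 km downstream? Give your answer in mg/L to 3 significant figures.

0.00613 mg/L

7.57 ML/d = 0.08762 m³/s.
3.4 µg/L = 0.0034 mg/L.
After complete mixing, C₀ = (0.08762·0.21 + 5.5·0.0034) / 5.588 = 0.00664 mg/L.
Travel time t = 3.01e+04 m / 0.52 m/s = 5.788e+04 s = 0.67 d.
C = 0.00664·exp(−0.12·0.67) = 0.00664·0.9228 = 0.006127 mg/L.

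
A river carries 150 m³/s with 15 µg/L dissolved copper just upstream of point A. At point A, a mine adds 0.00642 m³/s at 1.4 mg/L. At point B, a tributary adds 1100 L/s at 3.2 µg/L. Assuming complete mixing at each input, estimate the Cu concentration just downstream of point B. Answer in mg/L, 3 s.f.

0.0150 mg/L

15 µg/L = 0.015 mg/L.
After input A: C = (150·0.015 + 0.00642·1.4) / 150 = 0.01506 mg/L.
1100 L/s = 1.1 m³/s.
3.2 µg/L = 0.0032 mg/L.
After input B: C = (150·0.01506 + 1.1·0.0032) / 151.1 = 0.01497 mg/L.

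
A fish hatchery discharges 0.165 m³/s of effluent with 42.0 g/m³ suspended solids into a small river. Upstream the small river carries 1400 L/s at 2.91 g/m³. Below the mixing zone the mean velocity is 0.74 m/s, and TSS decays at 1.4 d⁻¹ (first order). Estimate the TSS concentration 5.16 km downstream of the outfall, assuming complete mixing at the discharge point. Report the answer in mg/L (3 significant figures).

1400 L/s = 1.4 m³/s.
After complete mixing, C₀ = (0.165·42 + 1.4·2.91) / 1.565 = 7.031 mg/L.
Travel time t = 5160 m / 0.74 m/s = 6973 s = 0.08071 d.
C = 7.031·exp(−1.4·0.08071) = 7.031·0.8932 = 6.28 mg/L.

6.28 mg/L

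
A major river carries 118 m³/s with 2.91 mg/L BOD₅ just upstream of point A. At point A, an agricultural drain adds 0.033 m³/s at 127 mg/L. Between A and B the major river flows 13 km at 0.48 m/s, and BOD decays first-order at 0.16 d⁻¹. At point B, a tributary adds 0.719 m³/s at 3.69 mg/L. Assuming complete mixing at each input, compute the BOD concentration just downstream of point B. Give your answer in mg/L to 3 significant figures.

After input A: C = (118·2.91 + 0.033·127) / 118 = 2.945 mg/L.
Over the 13 km reach to input B (t = 2.708e+04 s = 0.3135 d), decay gives C = 2.945·exp(−0.16·0.3135) = 2.801 mg/L.
After input B: C = (118·2.801 + 0.719·3.69) / 118.8 = 2.806 mg/L.

2.81 mg/L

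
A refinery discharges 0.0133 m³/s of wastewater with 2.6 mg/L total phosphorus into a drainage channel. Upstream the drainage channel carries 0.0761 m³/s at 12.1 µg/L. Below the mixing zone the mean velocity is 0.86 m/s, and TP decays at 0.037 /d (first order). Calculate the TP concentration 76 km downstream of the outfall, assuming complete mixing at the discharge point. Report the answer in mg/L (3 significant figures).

0.382 mg/L

12.1 µg/L = 0.0121 mg/L.
After complete mixing, C₀ = (0.0133·2.6 + 0.0761·0.0121) / 0.0894 = 0.3971 mg/L.
Travel time t = 7.6e+04 m / 0.86 m/s = 8.837e+04 s = 1.023 d.
C = 0.3971·exp(−0.037·1.023) = 0.3971·0.9629 = 0.3824 mg/L.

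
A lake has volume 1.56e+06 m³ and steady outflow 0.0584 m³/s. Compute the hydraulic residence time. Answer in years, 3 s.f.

0.846 yr

Q = 0.0584 m³/s × 3.156e+07 s/yr = 1.843e+06 m³/yr.
Hydraulic residence time τ = V/Q = 1.56e+06/1.843e+06 = 0.8465 yr.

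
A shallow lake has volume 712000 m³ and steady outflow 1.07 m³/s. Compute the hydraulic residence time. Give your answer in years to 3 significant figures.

0.0211 yr

Q = 1.07 m³/s × 3.156e+07 s/yr = 3.377e+07 m³/yr.
Hydraulic residence time τ = V/Q = 712000/3.377e+07 = 0.02109 yr.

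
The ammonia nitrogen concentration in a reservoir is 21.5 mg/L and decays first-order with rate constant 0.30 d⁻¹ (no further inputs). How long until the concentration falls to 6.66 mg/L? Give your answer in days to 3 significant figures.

3.91 d

t = ln(C₀/C)/k = ln(21.5/6.66)/0.30 = 1.172/0.30 = 3.906 d.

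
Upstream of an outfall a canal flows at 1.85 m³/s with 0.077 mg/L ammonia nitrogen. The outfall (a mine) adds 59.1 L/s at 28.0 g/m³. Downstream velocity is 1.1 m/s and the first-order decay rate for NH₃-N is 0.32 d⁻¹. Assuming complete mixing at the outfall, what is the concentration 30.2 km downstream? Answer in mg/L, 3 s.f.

59.1 L/s = 0.0591 m³/s.
After complete mixing, C₀ = (0.0591·28 + 1.85·0.077) / 1.909 = 0.9414 mg/L.
Travel time t = 3.02e+04 m / 1.1 m/s = 2.745e+04 s = 0.3178 d.
C = 0.9414·exp(−0.32·0.3178) = 0.9414·0.9033 = 0.8504 mg/L.

0.850 mg/L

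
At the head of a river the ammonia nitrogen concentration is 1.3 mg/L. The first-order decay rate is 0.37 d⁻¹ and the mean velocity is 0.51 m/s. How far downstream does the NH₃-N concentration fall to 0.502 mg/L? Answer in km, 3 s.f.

113 km

From C = C₀·e^(−kt), t = ln(C₀/C)/k = ln(1.3/0.502)/0.37 = 0.9515/0.37 = 2.572 d.
Distance = v·t = 0.51 m/s × 2.222e+05 s = 1.133e+05 m = 113.3 km.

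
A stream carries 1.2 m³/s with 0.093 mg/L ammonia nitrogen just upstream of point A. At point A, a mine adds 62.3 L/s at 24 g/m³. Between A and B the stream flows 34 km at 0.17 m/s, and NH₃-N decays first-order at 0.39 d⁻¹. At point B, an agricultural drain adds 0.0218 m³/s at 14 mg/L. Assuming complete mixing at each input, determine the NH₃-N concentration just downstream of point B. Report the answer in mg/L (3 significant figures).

62.3 L/s = 0.0623 m³/s.
After input A: C = (1.2·0.093 + 0.0623·24) / 1.262 = 1.273 mg/L.
Over the 34 km reach to input B (t = 2e+05 s = 2.315 d), decay gives C = 1.273·exp(−0.39·2.315) = 0.5161 mg/L.
After input B: C = (1.262·0.5161 + 0.0218·14) / 1.284 = 0.745 mg/L.

0.745 mg/L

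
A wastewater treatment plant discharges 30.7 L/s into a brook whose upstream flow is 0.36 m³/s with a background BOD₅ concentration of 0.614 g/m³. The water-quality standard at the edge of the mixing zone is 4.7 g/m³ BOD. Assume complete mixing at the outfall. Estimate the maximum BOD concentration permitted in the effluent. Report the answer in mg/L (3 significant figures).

52.6 mg/L

30.7 L/s = 0.0307 m³/s.
Mass balance: 4.7·0.3907 = 0.0307·Cₑ + 0.36·0.614.
Cₑ = (1.836 − 0.221) / 0.0307 = 52.61 mg/L.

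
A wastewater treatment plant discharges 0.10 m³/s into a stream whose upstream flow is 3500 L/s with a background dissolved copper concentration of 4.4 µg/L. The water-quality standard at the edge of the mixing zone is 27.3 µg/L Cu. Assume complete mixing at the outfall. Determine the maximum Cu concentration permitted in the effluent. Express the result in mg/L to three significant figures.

0.829 mg/L

3500 L/s = 3.5 m³/s.
4.4 µg/L = 0.0044 mg/L.
27.3 µg/L = 0.0273 mg/L.
Mass balance: 0.0273·3.6 = 0.1·Cₑ + 3.5·0.0044.
Cₑ = (0.09828 − 0.0154) / 0.1 = 0.8288 mg/L.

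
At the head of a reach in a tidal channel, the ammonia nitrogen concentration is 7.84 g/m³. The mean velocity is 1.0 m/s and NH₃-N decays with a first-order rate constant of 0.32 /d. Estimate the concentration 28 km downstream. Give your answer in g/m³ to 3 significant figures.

Travel time t = 28 km / 1.0 m/s = 2.8e+04/1.0 = 2.8e+04 s = 0.3241 d.
First-order decay: C = 7.84·exp(−0.32·0.3241) = 7.84·0.9015 = 7.068 g/m³.

7.07 g/m³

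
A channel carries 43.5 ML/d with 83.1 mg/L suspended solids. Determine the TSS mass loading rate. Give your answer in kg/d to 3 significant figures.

3610 kg/d

43.5 ML/d = 0.5035 m³/s.
Mass flux = Q·C = 0.5035 m³/s × 83.1 g/m³ = 41.84 g/s.
= 41.84 g/s × 86.4 = 3615 kg/d.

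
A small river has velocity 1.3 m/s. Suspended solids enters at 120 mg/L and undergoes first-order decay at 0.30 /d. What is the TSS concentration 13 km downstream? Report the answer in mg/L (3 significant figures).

116 mg/L

Travel time t = 13 km / 1.3 m/s = 1.3e+04/1.3 = 1e+04 s = 0.1157 d.
First-order decay: C = 120·exp(−0.30·0.1157) = 120·0.9659 = 115.9 mg/L.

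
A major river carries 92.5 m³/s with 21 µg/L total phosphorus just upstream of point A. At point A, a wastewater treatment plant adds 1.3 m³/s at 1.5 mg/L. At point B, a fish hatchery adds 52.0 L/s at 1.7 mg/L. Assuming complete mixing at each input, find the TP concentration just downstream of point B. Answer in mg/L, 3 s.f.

21 µg/L = 0.021 mg/L.
After input A: C = (92.5·0.021 + 1.3·1.5) / 93.8 = 0.0415 mg/L.
52.0 L/s = 0.052 m³/s.
After input B: C = (93.8·0.0415 + 0.052·1.7) / 93.85 = 0.04242 mg/L.

0.0424 mg/L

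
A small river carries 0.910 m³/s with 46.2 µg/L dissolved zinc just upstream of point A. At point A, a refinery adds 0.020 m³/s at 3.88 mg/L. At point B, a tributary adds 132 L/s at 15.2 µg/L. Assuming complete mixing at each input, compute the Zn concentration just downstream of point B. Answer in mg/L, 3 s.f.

46.2 µg/L = 0.0462 mg/L.
After input A: C = (0.91·0.0462 + 0.02·3.88) / 0.93 = 0.1286 mg/L.
132 L/s = 0.132 m³/s.
15.2 µg/L = 0.0152 mg/L.
After input B: C = (0.93·0.1286 + 0.132·0.0152) / 1.062 = 0.1145 mg/L.

0.115 mg/L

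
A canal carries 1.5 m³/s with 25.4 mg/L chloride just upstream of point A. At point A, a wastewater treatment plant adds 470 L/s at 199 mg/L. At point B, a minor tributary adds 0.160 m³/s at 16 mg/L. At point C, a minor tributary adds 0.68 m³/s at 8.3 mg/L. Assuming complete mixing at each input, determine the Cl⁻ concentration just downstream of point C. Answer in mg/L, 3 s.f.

470 L/s = 0.47 m³/s.
After input A: C = (1.5·25.4 + 0.47·199) / 1.97 = 66.82 mg/L.
After input B: C = (1.97·66.82 + 0.16·16) / 2.13 = 63 mg/L.
After input C: C = (2.13·63 + 0.68·8.3) / 2.81 = 49.76 mg/L.

49.8 mg/L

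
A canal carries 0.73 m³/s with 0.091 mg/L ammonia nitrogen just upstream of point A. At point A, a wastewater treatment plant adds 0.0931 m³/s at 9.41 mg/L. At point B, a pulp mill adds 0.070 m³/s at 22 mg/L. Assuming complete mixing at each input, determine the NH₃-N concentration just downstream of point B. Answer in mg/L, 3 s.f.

2.78 mg/L

After input A: C = (0.73·0.091 + 0.0931·9.41) / 0.8231 = 1.145 mg/L.
After input B: C = (0.8231·1.145 + 0.07·22) / 0.8931 = 2.78 mg/L.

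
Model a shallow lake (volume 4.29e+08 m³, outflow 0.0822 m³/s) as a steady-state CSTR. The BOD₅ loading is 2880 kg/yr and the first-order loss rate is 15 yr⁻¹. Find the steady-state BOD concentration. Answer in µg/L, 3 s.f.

Outflow Q = 0.0822 m³/s × 3.156e+07 s/yr = 2.594e+06 m³/yr.
Steady-state CSTR mass balance: W = Q·C + k·V·C, so C = W/(Q + kV).
Q + kV = 2.594e+06 + 15·4.29e+08 = 6.438e+09 m³/yr.
C = 2880/6.438e+09 = 4.474e-07 kg/m³ = 0.0004474 mg/L = 0.4474 µg/L.

0.447 µg/L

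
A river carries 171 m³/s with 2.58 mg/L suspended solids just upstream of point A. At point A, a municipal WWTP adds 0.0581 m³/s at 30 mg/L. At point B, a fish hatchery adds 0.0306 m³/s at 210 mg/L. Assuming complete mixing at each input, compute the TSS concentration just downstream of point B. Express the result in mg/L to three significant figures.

2.63 mg/L

After input A: C = (171·2.58 + 0.0581·30) / 171.1 = 2.589 mg/L.
After input B: C = (171.1·2.589 + 0.0306·210) / 171.1 = 2.626 mg/L.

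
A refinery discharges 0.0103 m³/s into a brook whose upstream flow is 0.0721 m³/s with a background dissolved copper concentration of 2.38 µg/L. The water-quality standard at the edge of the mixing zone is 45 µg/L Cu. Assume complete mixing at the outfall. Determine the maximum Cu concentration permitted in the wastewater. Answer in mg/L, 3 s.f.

2.38 µg/L = 0.00238 mg/L.
45 µg/L = 0.045 mg/L.
Mass balance: 0.045·0.0824 = 0.0103·Cₑ + 0.0721·0.00238.
Cₑ = (0.003708 − 0.0001716) / 0.0103 = 0.3433 mg/L.

0.343 mg/L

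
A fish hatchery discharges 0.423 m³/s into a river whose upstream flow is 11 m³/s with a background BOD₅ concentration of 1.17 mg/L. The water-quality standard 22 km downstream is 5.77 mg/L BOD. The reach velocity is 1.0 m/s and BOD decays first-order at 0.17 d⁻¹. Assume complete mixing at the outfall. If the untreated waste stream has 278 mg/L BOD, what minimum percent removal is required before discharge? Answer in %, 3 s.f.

52.4 %

Travel time to the compliance point: t = 2.2e+04/1.0 = 2.2e+04 s = 0.2546 d; decay factor exp(−0.17·0.2546) = 0.9576.
So the concentration just after mixing may be at most 5.77/0.9576 = 6.025 mg/L.
Mass balance: 6.025·11.42 = 0.423·Cₑ + 11·1.17.
Cₑ = (68.83 − 12.87) / 0.423 = 132.3 mg/L.
Required removal = 1 − 132.3/278 = 52.42 %.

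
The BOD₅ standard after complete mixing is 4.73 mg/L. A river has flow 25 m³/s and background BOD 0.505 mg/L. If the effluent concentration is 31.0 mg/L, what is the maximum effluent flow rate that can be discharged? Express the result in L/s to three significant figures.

Mass balance at complete mixing: C_std·(Q_w + Q_r) = Q_w·C_e + Q_r·C_b.
Rearranging, Q_w = Q_r·(C_std − C_b)/(C_e − C_std) = 25·(4.73 − 0.505) / (31 − 4.73) = 4.021 m³/s.
= 4021 L/s.

4020 L/s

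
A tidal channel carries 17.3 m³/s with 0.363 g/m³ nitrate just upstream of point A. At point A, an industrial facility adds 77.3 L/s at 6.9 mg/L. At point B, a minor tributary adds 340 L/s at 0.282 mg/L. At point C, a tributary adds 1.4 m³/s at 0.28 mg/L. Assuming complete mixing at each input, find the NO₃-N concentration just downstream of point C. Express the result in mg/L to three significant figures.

0.382 mg/L

77.3 L/s = 0.0773 m³/s.
After input A: C = (17.3·0.363 + 0.0773·6.9) / 17.38 = 0.3921 mg/L.
340 L/s = 0.34 m³/s.
After input B: C = (17.38·0.3921 + 0.34·0.282) / 17.72 = 0.39 mg/L.
After input C: C = (17.72·0.39 + 1.4·0.28) / 19.12 = 0.3819 mg/L.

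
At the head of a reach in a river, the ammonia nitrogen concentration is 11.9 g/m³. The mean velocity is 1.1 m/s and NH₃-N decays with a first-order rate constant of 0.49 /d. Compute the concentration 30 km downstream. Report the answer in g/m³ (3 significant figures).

10.2 g/m³

Travel time t = 30 km / 1.1 m/s = 3e+04/1.1 = 2.727e+04 s = 0.3157 d.
First-order decay: C = 11.9·exp(−0.49·0.3157) = 11.9·0.8567 = 10.19 g/m³.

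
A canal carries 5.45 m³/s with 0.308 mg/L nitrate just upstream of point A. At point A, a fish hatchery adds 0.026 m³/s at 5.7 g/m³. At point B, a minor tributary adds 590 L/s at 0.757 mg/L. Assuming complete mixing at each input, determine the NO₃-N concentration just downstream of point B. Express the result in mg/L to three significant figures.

0.375 mg/L

After input A: C = (5.45·0.308 + 0.026·5.7) / 5.476 = 0.3336 mg/L.
590 L/s = 0.59 m³/s.
After input B: C = (5.476·0.3336 + 0.59·0.757) / 6.066 = 0.3748 mg/L.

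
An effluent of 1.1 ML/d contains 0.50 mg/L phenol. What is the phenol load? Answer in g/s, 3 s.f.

0.00637 g/s

1.1 ML/d = 0.01273 m³/s.
Mass flux = Q·C = 0.01273 m³/s × 0.5 g/m³ = 0.006366 g/s.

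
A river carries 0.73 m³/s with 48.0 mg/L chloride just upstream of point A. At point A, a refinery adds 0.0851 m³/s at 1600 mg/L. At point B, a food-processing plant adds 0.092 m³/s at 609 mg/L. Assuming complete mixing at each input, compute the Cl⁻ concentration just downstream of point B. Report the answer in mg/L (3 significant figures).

After input A: C = (0.73·48 + 0.0851·1600) / 0.8151 = 210 mg/L.
After input B: C = (0.8151·210 + 0.092·609) / 0.9071 = 250.5 mg/L.

250 mg/L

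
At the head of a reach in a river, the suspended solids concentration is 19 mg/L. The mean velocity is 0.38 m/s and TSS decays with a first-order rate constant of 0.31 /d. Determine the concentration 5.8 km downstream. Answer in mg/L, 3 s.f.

Travel time t = 5.8 km / 0.38 m/s = 5800/0.38 = 1.526e+04 s = 0.1767 d.
First-order decay: C = 19·exp(−0.31·0.1767) = 19·0.9467 = 17.99 mg/L.

18.0 mg/L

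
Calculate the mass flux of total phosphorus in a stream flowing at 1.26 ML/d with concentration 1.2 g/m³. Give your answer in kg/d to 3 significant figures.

1.26 ML/d = 0.01458 m³/s.
Mass flux = Q·C = 0.01458 m³/s × 1.2 g/m³ = 0.0175 g/s.
= 0.0175 g/s × 86.4 = 1.512 kg/d.

1.51 kg/d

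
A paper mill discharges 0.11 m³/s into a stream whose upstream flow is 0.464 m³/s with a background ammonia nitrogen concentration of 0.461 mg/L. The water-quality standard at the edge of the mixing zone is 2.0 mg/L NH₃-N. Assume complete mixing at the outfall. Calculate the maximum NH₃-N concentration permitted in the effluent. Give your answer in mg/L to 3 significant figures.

8.49 mg/L

Mass balance: 2·0.574 = 0.11·Cₑ + 0.464·0.461.
Cₑ = (1.148 − 0.2139) / 0.11 = 8.492 mg/L.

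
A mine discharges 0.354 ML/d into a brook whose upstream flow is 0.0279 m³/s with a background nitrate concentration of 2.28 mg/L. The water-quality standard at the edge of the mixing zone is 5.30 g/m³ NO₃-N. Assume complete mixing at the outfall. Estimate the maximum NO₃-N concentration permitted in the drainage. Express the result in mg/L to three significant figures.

25.9 mg/L

0.354 ML/d = 0.004097 m³/s.
Mass balance: 5.3·0.032 = 0.004097·Cₑ + 0.0279·2.28.
Cₑ = (0.1696 − 0.06361) / 0.004097 = 25.86 mg/L.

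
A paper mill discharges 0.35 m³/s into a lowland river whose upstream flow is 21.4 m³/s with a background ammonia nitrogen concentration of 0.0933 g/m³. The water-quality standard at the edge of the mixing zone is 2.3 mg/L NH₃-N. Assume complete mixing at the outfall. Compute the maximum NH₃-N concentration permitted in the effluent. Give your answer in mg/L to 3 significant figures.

Mass balance: 2.3·21.75 = 0.35·Cₑ + 21.4·0.0933.
Cₑ = (50.02 − 1.997) / 0.35 = 137.2 mg/L.

137 mg/L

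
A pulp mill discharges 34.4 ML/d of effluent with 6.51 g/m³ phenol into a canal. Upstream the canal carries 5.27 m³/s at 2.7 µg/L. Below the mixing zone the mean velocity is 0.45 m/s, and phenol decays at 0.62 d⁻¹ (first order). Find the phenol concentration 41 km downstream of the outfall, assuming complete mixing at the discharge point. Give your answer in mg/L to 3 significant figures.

0.239 mg/L

34.4 ML/d = 0.3981 m³/s.
2.7 µg/L = 0.0027 mg/L.
After complete mixing, C₀ = (0.3981·6.51 + 5.27·0.0027) / 5.668 = 0.4598 mg/L.
Travel time t = 4.1e+04 m / 0.45 m/s = 9.111e+04 s = 1.055 d.
C = 0.4598·exp(−0.62·1.055) = 0.4598·0.5201 = 0.2391 mg/L.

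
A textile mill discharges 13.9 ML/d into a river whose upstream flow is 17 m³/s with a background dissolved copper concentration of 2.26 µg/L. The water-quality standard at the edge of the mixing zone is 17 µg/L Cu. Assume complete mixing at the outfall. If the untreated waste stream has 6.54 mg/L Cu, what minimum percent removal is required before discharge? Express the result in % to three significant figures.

13.9 ML/d = 0.1609 m³/s.
2.26 µg/L = 0.00226 mg/L.
17 µg/L = 0.017 mg/L.
Mass balance: 0.017·17.16 = 0.1609·Cₑ + 17·0.00226.
Cₑ = (0.2917 − 0.03842) / 0.1609 = 1.575 mg/L.
Required removal = 1 − 1.575/6.54 = 75.92 %.

75.9 %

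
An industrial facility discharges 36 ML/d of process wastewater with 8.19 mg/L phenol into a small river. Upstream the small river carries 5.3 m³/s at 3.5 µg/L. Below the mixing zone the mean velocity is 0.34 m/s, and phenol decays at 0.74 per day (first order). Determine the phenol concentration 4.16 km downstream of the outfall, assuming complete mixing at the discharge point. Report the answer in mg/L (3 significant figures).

36 ML/d = 0.4167 m³/s.
3.5 µg/L = 0.0035 mg/L.
After complete mixing, C₀ = (0.4167·8.19 + 5.3·0.0035) / 5.717 = 0.6002 mg/L.
Travel time t = 4160 m / 0.34 m/s = 1.224e+04 s = 0.1416 d.
C = 0.6002·exp(−0.74·0.1416) = 0.6002·0.9005 = 0.5405 mg/L.

0.540 mg/L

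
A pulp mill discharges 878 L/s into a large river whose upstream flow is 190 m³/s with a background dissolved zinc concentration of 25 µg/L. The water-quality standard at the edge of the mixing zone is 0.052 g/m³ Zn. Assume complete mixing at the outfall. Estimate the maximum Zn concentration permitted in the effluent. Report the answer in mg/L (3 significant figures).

5.89 mg/L

878 L/s = 0.878 m³/s.
25 µg/L = 0.025 mg/L.
Mass balance: 0.052·190.9 = 0.878·Cₑ + 190·0.025.
Cₑ = (9.926 − 4.75) / 0.878 = 5.895 mg/L.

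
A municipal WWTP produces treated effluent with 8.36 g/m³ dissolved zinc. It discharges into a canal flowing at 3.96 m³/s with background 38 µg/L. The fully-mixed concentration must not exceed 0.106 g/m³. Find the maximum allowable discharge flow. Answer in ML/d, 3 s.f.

38 µg/L = 0.038 mg/L.
Mass balance at complete mixing: C_std·(Q_w + Q_r) = Q_w·C_e + Q_r·C_b.
Rearranging, Q_w = Q_r·(C_std − C_b)/(C_e − C_std) = 3.96·(0.106 − 0.038) / (8.36 − 0.106) = 0.03262 m³/s.
= 2.819 ML/d.

2.82 ML/d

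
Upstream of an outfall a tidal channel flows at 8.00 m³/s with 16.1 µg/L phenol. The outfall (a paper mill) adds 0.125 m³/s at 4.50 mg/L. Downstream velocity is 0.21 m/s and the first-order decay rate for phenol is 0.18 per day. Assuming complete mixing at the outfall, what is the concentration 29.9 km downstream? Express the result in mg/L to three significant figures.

0.0632 mg/L

16.1 µg/L = 0.0161 mg/L.
After complete mixing, C₀ = (0.125·4.5 + 8·0.0161) / 8.125 = 0.08508 mg/L.
Travel time t = 2.99e+04 m / 0.21 m/s = 1.424e+05 s = 1.648 d.
C = 0.08508·exp(−0.18·1.648) = 0.08508·0.7433 = 0.06324 mg/L.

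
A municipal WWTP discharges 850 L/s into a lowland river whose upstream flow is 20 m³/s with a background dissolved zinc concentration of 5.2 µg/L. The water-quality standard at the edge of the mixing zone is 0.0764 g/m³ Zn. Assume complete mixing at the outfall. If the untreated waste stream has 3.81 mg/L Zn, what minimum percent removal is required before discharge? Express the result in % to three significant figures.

54.0 %

850 L/s = 0.85 m³/s.
5.2 µg/L = 0.0052 mg/L.
Mass balance: 0.0764·20.85 = 0.85·Cₑ + 20·0.0052.
Cₑ = (1.593 − 0.104) / 0.85 = 1.752 mg/L.
Required removal = 1 − 1.752/3.81 = 54.02 %.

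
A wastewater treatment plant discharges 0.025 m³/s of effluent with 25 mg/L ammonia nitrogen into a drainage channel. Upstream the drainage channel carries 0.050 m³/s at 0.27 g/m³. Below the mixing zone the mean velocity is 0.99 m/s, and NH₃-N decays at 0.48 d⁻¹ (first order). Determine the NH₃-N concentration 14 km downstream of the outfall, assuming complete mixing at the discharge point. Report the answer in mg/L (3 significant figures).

7.87 mg/L

After complete mixing, C₀ = (0.025·25 + 0.05·0.27) / 0.075 = 8.513 mg/L.
Travel time t = 1.4e+04 m / 0.99 m/s = 1.414e+04 s = 0.1637 d.
C = 8.513·exp(−0.48·0.1637) = 8.513·0.9244 = 7.87 mg/L.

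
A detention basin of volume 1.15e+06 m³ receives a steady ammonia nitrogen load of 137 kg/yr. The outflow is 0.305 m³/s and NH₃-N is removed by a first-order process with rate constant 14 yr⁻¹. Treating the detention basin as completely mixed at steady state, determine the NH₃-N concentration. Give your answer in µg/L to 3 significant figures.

Outflow Q = 0.305 m³/s × 3.156e+07 s/yr = 9.625e+06 m³/yr.
Steady-state CSTR mass balance: W = Q·C + k·V·C, so C = W/(Q + kV).
Q + kV = 9.625e+06 + 14·1.15e+06 = 2.573e+07 m³/yr.
C = 137/2.573e+07 = 5.326e-06 kg/m³ = 0.005326 mg/L = 5.326 µg/L.

5.33 µg/L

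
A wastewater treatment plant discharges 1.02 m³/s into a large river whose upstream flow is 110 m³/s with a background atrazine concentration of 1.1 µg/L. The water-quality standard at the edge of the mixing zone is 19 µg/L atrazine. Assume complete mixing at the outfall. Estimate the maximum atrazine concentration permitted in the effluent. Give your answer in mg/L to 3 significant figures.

1.95 mg/L

1.1 µg/L = 0.0011 mg/L.
19 µg/L = 0.019 mg/L.
Mass balance: 0.019·111 = 1.02·Cₑ + 110·0.0011.
Cₑ = (2.109 − 0.121) / 1.02 = 1.949 mg/L.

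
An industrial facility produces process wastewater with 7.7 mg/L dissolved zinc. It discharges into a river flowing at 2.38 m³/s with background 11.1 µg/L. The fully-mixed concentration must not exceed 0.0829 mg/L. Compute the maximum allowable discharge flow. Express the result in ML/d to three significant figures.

11.1 µg/L = 0.0111 mg/L.
Mass balance at complete mixing: C_std·(Q_w + Q_r) = Q_w·C_e + Q_r·C_b.
Rearranging, Q_w = Q_r·(C_std − C_b)/(C_e − C_std) = 2.38·(0.0829 − 0.0111) / (7.7 − 0.0829) = 0.02243 m³/s.
= 1.938 ML/d.

1.94 ML/d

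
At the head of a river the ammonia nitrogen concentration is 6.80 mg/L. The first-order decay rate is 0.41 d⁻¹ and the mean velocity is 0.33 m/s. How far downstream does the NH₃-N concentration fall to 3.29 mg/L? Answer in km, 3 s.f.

50.5 km

From C = C₀·e^(−kt), t = ln(C₀/C)/k = ln(6.80/3.29)/0.41 = 0.726/0.41 = 1.771 d.
Distance = v·t = 0.33 m/s × 1.53e+05 s = 5.049e+04 m = 50.49 km.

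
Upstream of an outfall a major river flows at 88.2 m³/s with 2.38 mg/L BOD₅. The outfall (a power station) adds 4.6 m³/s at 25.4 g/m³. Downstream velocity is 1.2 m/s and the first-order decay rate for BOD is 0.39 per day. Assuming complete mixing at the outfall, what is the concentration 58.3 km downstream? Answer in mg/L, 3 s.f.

2.83 mg/L

After complete mixing, C₀ = (4.6·25.4 + 88.2·2.38) / 92.8 = 3.521 mg/L.
Travel time t = 5.83e+04 m / 1.2 m/s = 4.858e+04 s = 0.5623 d.
C = 3.521·exp(−0.39·0.5623) = 3.521·0.8031 = 2.828 mg/L.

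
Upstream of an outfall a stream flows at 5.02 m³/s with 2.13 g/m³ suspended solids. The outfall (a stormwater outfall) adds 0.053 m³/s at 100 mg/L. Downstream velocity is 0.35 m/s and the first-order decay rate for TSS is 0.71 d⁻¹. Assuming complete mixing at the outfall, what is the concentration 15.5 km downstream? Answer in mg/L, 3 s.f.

After complete mixing, C₀ = (0.053·100 + 5.02·2.13) / 5.073 = 3.152 mg/L.
Travel time t = 1.55e+04 m / 0.35 m/s = 4.429e+04 s = 0.5126 d.
C = 3.152·exp(−0.71·0.5126) = 3.152·0.6949 = 2.191 mg/L.

2.19 mg/L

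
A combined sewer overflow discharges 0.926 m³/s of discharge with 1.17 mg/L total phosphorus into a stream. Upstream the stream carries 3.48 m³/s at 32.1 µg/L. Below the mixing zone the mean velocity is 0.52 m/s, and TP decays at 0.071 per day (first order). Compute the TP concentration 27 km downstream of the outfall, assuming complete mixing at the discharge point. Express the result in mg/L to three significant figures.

32.1 µg/L = 0.0321 mg/L.
After complete mixing, C₀ = (0.926·1.17 + 3.48·0.0321) / 4.406 = 0.2713 mg/L.
Travel time t = 2.7e+04 m / 0.52 m/s = 5.192e+04 s = 0.601 d.
C = 0.2713·exp(−0.071·0.601) = 0.2713·0.9582 = 0.2599 mg/L.

0.260 mg/L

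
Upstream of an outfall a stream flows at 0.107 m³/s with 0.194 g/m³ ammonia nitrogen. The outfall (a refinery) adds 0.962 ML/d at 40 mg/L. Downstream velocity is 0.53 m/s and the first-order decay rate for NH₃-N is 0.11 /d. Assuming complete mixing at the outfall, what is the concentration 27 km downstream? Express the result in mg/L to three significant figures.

0.962 ML/d = 0.01113 m³/s.
After complete mixing, C₀ = (0.01113·40 + 0.107·0.194) / 0.1181 = 3.946 mg/L.
Travel time t = 2.7e+04 m / 0.53 m/s = 5.094e+04 s = 0.5896 d.
C = 3.946·exp(−0.11·0.5896) = 3.946·0.9372 = 3.698 mg/L.

3.70 mg/L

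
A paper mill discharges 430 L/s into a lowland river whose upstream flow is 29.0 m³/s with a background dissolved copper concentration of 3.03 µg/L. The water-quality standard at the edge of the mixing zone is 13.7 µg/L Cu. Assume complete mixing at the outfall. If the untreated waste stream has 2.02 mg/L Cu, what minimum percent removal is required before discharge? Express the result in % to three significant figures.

430 L/s = 0.43 m³/s.
3.03 µg/L = 0.00303 mg/L.
13.7 µg/L = 0.0137 mg/L.
Mass balance: 0.0137·29.43 = 0.43·Cₑ + 29·0.00303.
Cₑ = (0.4032 − 0.08787) / 0.43 = 0.7333 mg/L.
Required removal = 1 − 0.7333/2.02 = 63.7 %.

63.7 %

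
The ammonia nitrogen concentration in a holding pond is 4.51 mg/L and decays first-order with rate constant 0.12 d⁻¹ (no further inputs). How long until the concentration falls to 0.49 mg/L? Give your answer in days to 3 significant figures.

18.5 d

t = ln(C₀/C)/k = ln(4.51/0.49)/0.12 = 2.22/0.12 = 18.5 d.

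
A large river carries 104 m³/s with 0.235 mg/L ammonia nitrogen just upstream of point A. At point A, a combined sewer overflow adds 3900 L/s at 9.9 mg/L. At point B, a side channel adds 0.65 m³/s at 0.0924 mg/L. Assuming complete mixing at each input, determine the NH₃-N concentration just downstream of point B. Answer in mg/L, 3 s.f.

0.581 mg/L

3900 L/s = 3.9 m³/s.
After input A: C = (104·0.235 + 3.9·9.9) / 107.9 = 0.5843 mg/L.
After input B: C = (107.9·0.5843 + 0.65·0.0924) / 108.6 = 0.5814 mg/L.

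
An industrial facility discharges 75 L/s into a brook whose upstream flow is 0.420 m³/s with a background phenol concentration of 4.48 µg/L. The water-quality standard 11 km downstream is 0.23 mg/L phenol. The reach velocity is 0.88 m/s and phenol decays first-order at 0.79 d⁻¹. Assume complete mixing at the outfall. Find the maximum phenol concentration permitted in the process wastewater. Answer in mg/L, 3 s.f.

1.68 mg/L

75 L/s = 0.075 m³/s.
4.48 µg/L = 0.00448 mg/L.
Travel time to the compliance point: t = 1.1e+04/0.88 = 1.25e+04 s = 0.1447 d; decay factor exp(−0.79·0.1447) = 0.892.
So the concentration just after mixing may be at most 0.23/0.892 = 0.2578 mg/L.
Mass balance: 0.2578·0.495 = 0.075·Cₑ + 0.42·0.00448.
Cₑ = (0.1276 − 0.001882) / 0.075 = 1.677 mg/L.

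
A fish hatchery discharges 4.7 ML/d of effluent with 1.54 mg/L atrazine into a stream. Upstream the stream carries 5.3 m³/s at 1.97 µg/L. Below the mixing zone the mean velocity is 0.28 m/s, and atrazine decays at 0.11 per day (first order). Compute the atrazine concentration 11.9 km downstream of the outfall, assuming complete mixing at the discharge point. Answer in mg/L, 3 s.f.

4.7 ML/d = 0.0544 m³/s.
1.97 µg/L = 0.00197 mg/L.
After complete mixing, C₀ = (0.0544·1.54 + 5.3·0.00197) / 5.354 = 0.0176 mg/L.
Travel time t = 1.19e+04 m / 0.28 m/s = 4.25e+04 s = 0.4919 d.
C = 0.0176·exp(−0.11·0.4919) = 0.0176·0.9473 = 0.01667 mg/L.

0.0167 mg/L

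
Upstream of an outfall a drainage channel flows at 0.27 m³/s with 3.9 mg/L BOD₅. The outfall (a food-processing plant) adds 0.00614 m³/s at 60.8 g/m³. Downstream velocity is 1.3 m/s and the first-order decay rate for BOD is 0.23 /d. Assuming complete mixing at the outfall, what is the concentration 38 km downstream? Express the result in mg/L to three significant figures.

After complete mixing, C₀ = (0.00614·60.8 + 0.27·3.9) / 0.2761 = 5.165 mg/L.
Travel time t = 3.8e+04 m / 1.3 m/s = 2.923e+04 s = 0.3383 d.
C = 5.165·exp(−0.23·0.3383) = 5.165·0.9251 = 4.778 mg/L.

4.78 mg/L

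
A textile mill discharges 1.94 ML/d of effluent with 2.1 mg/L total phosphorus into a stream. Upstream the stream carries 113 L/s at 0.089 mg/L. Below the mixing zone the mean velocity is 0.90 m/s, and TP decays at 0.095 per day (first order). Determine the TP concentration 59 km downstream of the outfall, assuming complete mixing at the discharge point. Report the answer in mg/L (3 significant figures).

0.393 mg/L

1.94 ML/d = 0.02245 m³/s.
113 L/s = 0.113 m³/s.
After complete mixing, C₀ = (0.02245·2.1 + 0.113·0.089) / 0.1355 = 0.4224 mg/L.
Travel time t = 5.9e+04 m / 0.90 m/s = 6.556e+04 s = 0.7587 d.
C = 0.4224·exp(−0.095·0.7587) = 0.4224·0.9305 = 0.393 mg/L.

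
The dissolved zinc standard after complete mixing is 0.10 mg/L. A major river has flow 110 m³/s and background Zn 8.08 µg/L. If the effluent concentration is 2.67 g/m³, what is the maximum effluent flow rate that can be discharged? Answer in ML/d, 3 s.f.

340 ML/d

8.08 µg/L = 0.00808 mg/L.
Mass balance at complete mixing: C_std·(Q_w + Q_r) = Q_w·C_e + Q_r·C_b.
Rearranging, Q_w = Q_r·(C_std − C_b)/(C_e − C_std) = 110·(0.1 − 0.00808) / (2.67 − 0.1) = 3.934 m³/s.
= 339.9 ML/d.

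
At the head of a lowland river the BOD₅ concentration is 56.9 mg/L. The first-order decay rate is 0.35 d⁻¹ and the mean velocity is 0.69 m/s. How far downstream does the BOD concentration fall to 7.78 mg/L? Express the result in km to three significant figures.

339 km

From C = C₀·e^(−kt), t = ln(C₀/C)/k = ln(56.9/7.78)/0.35 = 1.99/0.35 = 5.685 d.
Distance = v·t = 0.69 m/s × 4.912e+05 s = 3.389e+05 m = 338.9 km.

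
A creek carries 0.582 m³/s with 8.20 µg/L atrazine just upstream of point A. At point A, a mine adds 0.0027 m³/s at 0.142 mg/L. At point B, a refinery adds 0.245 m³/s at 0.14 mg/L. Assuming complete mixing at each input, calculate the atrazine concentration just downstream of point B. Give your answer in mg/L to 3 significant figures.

0.0476 mg/L

8.20 µg/L = 0.0082 mg/L.
After input A: C = (0.582·0.0082 + 0.0027·0.142) / 0.5847 = 0.008818 mg/L.
After input B: C = (0.5847·0.008818 + 0.245·0.14) / 0.8297 = 0.04755 mg/L.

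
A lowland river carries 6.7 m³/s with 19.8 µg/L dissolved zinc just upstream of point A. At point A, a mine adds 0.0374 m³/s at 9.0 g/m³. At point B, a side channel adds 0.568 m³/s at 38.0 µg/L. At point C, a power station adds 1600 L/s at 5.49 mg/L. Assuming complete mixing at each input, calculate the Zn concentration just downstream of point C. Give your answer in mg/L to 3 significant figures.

1.04 mg/L

19.8 µg/L = 0.0198 mg/L.
After input A: C = (6.7·0.0198 + 0.0374·9) / 6.737 = 0.06965 mg/L.
38.0 µg/L = 0.038 mg/L.
After input B: C = (6.737·0.06965 + 0.568·0.038) / 7.305 = 0.06719 mg/L.
1600 L/s = 1.6 m³/s.
After input C: C = (7.305·0.06719 + 1.6·5.49) / 8.905 = 1.041 mg/L.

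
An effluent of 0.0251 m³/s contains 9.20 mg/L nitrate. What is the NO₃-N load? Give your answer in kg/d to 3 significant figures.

Mass flux = Q·C = 0.0251 m³/s × 9.2 g/m³ = 0.2309 g/s.
= 0.2309 g/s × 86.4 = 19.95 kg/d.

20.0 kg/d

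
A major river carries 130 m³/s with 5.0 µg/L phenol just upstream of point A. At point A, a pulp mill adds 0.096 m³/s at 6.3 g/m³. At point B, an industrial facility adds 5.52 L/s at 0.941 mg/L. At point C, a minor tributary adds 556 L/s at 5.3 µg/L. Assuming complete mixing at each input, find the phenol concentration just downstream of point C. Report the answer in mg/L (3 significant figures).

0.00967 mg/L

5.0 µg/L = 0.005 mg/L.
After input A: C = (130·0.005 + 0.096·6.3) / 130.1 = 0.009645 mg/L.
5.52 L/s = 0.00552 m³/s.
After input B: C = (130.1·0.009645 + 0.00552·0.941) / 130.1 = 0.009685 mg/L.
556 L/s = 0.556 m³/s.
5.3 µg/L = 0.0053 mg/L.
After input C: C = (130.1·0.009685 + 0.556·0.0053) / 130.7 = 0.009666 mg/L.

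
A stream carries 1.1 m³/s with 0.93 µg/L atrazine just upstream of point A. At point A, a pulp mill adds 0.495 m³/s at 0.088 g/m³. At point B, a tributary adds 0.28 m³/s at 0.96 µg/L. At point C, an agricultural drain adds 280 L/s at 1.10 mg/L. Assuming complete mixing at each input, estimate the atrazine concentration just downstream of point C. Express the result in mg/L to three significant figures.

0.164 mg/L

0.93 µg/L = 0.00093 mg/L.
After input A: C = (1.1·0.00093 + 0.495·0.088) / 1.595 = 0.02795 mg/L.
0.96 µg/L = 0.00096 mg/L.
After input B: C = (1.595·0.02795 + 0.28·0.00096) / 1.875 = 0.02392 mg/L.
280 L/s = 0.28 m³/s.
After input C: C = (1.875·0.02392 + 0.28·1.1) / 2.155 = 0.1637 mg/L.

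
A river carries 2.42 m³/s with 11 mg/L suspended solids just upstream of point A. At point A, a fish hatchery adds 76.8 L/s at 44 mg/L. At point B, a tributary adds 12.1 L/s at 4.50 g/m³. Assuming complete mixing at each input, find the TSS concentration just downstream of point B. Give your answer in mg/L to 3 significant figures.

76.8 L/s = 0.0768 m³/s.
After input A: C = (2.42·11 + 0.0768·44) / 2.497 = 12.02 mg/L.
12.1 L/s = 0.0121 m³/s.
After input B: C = (2.497·12.02 + 0.0121·4.5) / 2.509 = 11.98 mg/L.

12.0 mg/L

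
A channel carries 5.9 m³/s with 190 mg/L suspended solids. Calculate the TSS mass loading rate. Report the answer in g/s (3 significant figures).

1120 g/s

Mass flux = Q·C = 5.9 m³/s × 190 g/m³ = 1121 g/s.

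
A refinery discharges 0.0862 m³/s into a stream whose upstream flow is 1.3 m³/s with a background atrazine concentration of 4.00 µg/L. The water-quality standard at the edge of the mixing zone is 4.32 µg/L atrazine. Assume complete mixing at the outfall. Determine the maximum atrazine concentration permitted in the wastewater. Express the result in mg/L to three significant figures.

0.00915 mg/L

4.00 µg/L = 0.004 mg/L.
4.32 µg/L = 0.00432 mg/L.
Mass balance: 0.00432·1.386 = 0.0862·Cₑ + 1.3·0.004.
Cₑ = (0.005988 − 0.0052) / 0.0862 = 0.009146 mg/L.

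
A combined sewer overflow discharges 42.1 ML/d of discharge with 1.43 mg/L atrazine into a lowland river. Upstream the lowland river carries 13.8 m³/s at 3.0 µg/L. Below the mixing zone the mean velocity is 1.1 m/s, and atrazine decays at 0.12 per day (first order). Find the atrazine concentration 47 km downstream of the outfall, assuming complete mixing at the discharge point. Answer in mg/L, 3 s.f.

0.0487 mg/L

42.1 ML/d = 0.4873 m³/s.
3.0 µg/L = 0.003 mg/L.
After complete mixing, C₀ = (0.4873·1.43 + 13.8·0.003) / 14.29 = 0.05167 mg/L.
Travel time t = 4.7e+04 m / 1.1 m/s = 4.273e+04 s = 0.4945 d.
C = 0.05167·exp(−0.12·0.4945) = 0.05167·0.9424 = 0.04869 mg/L.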